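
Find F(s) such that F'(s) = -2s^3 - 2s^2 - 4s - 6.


Reverse power rule on each term:
  ∫ -2s^3 ds = -(1/2)s^4
  ∫ -2s^2 ds = -(2/3)s^3
  ∫ -4s ds = -2s^2
  ∫ -6 ds = -6s
F(s) = -(1/2)s^4 - (2/3)s^3 - 2s^2 - 6s + C


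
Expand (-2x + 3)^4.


Expand (-2x + 3)^4 by repeated multiplication:
  (-2x + 3)^2 = 4x^2 - 12x + 9
  (-2x + 3)^3 = -8x^3 + 36x^2 - 54x + 27
= 16x^4 - 96x^3 + 216x^2 - 216x + 81


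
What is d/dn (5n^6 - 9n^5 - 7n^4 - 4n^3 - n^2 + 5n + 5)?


Apply the power rule term by term:
  d/dn(5n^6) = 30n^5
  d/dn(-9n^5) = -45n^4
  d/dn(-7n^4) = -28n^3
  d/dn(-4n^3) = -12n^2
  d/dn(-n^2) = -2n
  d/dn(5n) = 5
  d/dn(5) = 0
p'(n) = 30n^5 - 45n^4 - 28n^3 - 12n^2 - 2n + 5


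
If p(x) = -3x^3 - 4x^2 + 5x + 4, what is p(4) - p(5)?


p(4) = -232
p(5) = -446
p(4) - p(5) = -232 + 446 = 214


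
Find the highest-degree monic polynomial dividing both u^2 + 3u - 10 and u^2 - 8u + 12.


Factor each:
  u^2 + 3u - 10 = (u - 2)(u + 5)
  u^2 - 8u + 12 = (u - 2)(u - 6)
Common monic factor: u - 2


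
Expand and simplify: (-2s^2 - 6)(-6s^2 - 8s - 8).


Distribute each term of the first polynomial:
  (-2s^2)(-6s^2 - 8s - 8) = 12s^4 + 16s^3 + 16s^2
  (-6)(-6s^2 - 8s - 8) = 36s^2 + 48s + 48
Sum: 12s^4 + 16s^3 + 52s^2 + 48s + 48


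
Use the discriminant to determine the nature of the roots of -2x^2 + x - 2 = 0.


D = b^2 - 4ac = (1)^2 - 4(-2)(-2) = 1 - 16 = -15
Since D < 0: two complex conjugate roots (no real roots)


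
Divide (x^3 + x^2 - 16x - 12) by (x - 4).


(x^3 + x^2 - 16x - 12) / (x - 4)
Step 1: x^2 * (x - 4) = x^3 - 4x^2; subtract.
Step 2: 5x * (x - 4) = 5x^2 - 20x; subtract.
Step 3: 4 * (x - 4) = 4x - 16; subtract.
Quotient: x^2 + 5x + 4, Remainder: 4


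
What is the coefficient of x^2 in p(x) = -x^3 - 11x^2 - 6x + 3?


Read off the coefficient of x^2: -11


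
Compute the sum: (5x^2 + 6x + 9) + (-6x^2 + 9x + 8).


Align terms by degree and add:
  5x^2 + 6x + 9
  -6x^2 + 9x + 8
= -x^2 + 15x + 17


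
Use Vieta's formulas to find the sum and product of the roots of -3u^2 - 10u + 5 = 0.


For au^2+bu+c=0: sum = -b/a, product = c/a.
a=-3, b=-10, c=5
Sum = -(-10)/-3 = -10/3
Product = (5)/-3 = -5/3


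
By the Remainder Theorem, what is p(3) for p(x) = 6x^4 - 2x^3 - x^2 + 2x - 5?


By the Remainder Theorem, the remainder equals p(3):
  6*(3)^4 = 486
  -2*(3)^3 = -54
  -1*(3)^2 = -9
  2*(3)^1 = 6
  constant: -5
Sum: 486 - 54 - 9 + 6 - 5 = 424


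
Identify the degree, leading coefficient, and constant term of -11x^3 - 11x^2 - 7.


Highest power of x is 3, with coefficient -11. Constant term is -7.
Degree = 3, leading coefficient = -11, constant term = -7


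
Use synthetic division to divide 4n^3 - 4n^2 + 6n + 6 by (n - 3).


Synthetic division with c = 3. Coefficients: 4, -4, 6, 6
Bring down 4.
  4 * 3 = 12; 12 - 4 = 8
  8 * 3 = 24; 24 + 6 = 30
  30 * 3 = 90; 90 + 6 = 96
Quotient: 4n^2 + 8n + 30, Remainder: 96


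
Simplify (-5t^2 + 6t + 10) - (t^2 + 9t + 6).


Distribute the minus sign:
  (-5t^2 + 6t + 10)
- (t^2 + 9t + 6)
Negate second polynomial: -t^2 - 9t - 6
Add: -6t^2 - 3t + 4


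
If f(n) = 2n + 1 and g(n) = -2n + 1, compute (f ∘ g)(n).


Substitute g(n) into f:
f(g(n)) = 2*(-2n + 1) + 1
Expand and combine: -4n + 3


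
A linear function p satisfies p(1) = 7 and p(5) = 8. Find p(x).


p(x) = mx + b. Using p(1)=7, p(5)=8:
m = (7 - 8)/(1 - 5) = -1/-4 = 1/4
b = 7 - m*(1) = 7 - 1/4 = 27/4
p(x) = (1/4)x + (27/4)


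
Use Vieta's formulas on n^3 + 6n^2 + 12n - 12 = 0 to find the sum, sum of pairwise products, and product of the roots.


Monic cubic n^3+bn^2+cn+d=0: sum=-b, pairwise sum=c, product=-d.
b=6, c=12, d=-12
r1+r2+r3 = -6
r1r2+r1r3+r2r3 = 12
r1r2r3 = 12


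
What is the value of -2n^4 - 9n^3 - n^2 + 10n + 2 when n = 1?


Using direct substitution:
  -2 * (1)^4 = -2
  -9 * (1)^3 = -9
  -1 * (1)^2 = -1
  10 * (1)^1 = 10
  constant: 2
Sum = -2 - 9 - 1 + 10 + 2 = 0


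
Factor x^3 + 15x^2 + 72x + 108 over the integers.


Try integer roots (divisors of 108). x=-6: p(-6)=0.
Divide out (x + 6): quotient is x^2 + 9x + 18.
Factor the quadratic: (x + 6)(x + 3)
Result: (x + 6)(x + 6)(x + 3)


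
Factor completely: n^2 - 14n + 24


Roots satisfy r1 + r2 = -b/a = 14 and r1*r2 = c/a = 24.
So r1 = 12, r2 = 2.
n^2 - 14n + 24 = (n - r1)(n - r2) = (n - 12)(n - 2)


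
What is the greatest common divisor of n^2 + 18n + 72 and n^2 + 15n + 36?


Factor each:
  n^2 + 18n + 72 = (n + 12)(n + 6)
  n^2 + 15n + 36 = (n + 12)(n + 3)
Common monic factor: n + 12


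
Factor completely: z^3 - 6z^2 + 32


Try integer roots (divisors of 32). z=4: p(4)=0.
Divide out (z - 4): quotient is z^2 - 2z - 8.
Factor the quadratic: (z + 2)(z - 4)
Result: (z - 4)(z + 2)(z - 4)


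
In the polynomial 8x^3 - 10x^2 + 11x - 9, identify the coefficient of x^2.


Read off the coefficient of x^2: -10


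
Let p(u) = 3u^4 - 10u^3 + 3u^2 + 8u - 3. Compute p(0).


Using direct substitution:
  3 * (0)^4 = 0
  -10 * (0)^3 = 0
  3 * (0)^2 = 0
  8 * (0)^1 = 0
  constant: -3
Sum = 0 + 0 + 0 + 0 - 3 = -3


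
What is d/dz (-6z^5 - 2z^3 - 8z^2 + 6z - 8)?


Apply the power rule term by term:
  d/dz(-6z^5) = -30z^4
  d/dz(-2z^3) = -6z^2
  d/dz(-8z^2) = -16z
  d/dz(6z) = 6
  d/dz(-8) = 0
p'(z) = -30z^4 - 6z^2 - 16z + 6


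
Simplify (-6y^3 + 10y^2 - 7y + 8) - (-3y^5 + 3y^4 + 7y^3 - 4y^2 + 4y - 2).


Distribute the minus sign:
  (-6y^3 + 10y^2 - 7y + 8)
- (-3y^5 + 3y^4 + 7y^3 - 4y^2 + 4y - 2)
Negate second polynomial: 3y^5 - 3y^4 - 7y^3 + 4y^2 - 4y + 2
Add: 3y^5 - 3y^4 - 13y^3 + 14y^2 - 11y + 10


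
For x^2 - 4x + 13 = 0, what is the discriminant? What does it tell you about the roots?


D = b^2 - 4ac = (-4)^2 - 4(1)(13) = 16 - 52 = -36
Since D < 0: two complex conjugate roots (no real roots)


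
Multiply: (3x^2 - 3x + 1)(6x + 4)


Distribute each term of the first polynomial:
  (3x^2)(6x + 4) = 18x^3 + 12x^2
  (-3x)(6x + 4) = -18x^2 - 12x
  (1)(6x + 4) = 6x + 4
Sum: 18x^3 - 6x^2 - 6x + 4


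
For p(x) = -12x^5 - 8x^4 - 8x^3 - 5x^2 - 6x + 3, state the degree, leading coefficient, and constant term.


Highest power of x is 5, with coefficient -12. Constant term is 3.
Degree = 5, leading coefficient = -12, constant term = 3


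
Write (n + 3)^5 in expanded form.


Expand (n + 3)^5 by repeated multiplication:
  (n + 3)^2 = n^2 + 6n + 9
  (n + 3)^3 = n^3 + 9n^2 + 27n + 27
  (n + 3)^4 = n^4 + 12n^3 + 54n^2 + 108n + 81
= n^5 + 15n^4 + 90n^3 + 270n^2 + 405n + 243


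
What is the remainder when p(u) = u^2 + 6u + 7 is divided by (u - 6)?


By the Remainder Theorem, the remainder equals p(6):
  1*(6)^2 = 36
  6*(6)^1 = 36
  constant: 7
Sum: 36 + 36 + 7 = 79


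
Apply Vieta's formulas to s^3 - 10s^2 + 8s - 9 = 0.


Monic cubic s^3+bs^2+cs+d=0: sum=-b, pairwise sum=c, product=-d.
b=-10, c=8, d=-9
r1+r2+r3 = 10
r1r2+r1r3+r2r3 = 8
r1r2r3 = 9


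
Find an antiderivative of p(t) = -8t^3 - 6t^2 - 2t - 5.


Reverse power rule on each term:
  ∫ -8t^3 dt = -2t^4
  ∫ -6t^2 dt = -2t^3
  ∫ -2t dt = -t^2
  ∫ -5 dt = -5t
F(t) = -2t^4 - 2t^3 - t^2 - 5t + C


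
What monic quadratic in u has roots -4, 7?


p(u) = (u + 4)(u - 7)
Expand: u^2 - 3u - 28


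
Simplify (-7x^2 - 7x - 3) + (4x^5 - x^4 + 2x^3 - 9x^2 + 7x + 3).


Align terms by degree and add:
  -7x^2 - 7x - 3
+ 4x^5 - x^4 + 2x^3 - 9x^2 + 7x + 3
= 4x^5 - x^4 + 2x^3 - 16x^2


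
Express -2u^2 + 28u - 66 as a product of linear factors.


Roots satisfy r1 + r2 = -b/a = 14 and r1*r2 = c/a = 33.
So r1 = 3, r2 = 11.
-2u^2 + 28u - 66 = -2(u - r1)(u - r2) = -2(u - 3)(u - 11)


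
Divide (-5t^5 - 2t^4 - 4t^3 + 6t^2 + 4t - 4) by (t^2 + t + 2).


(-5t^5 - 2t^4 - 4t^3 + 6t^2 + 4t - 4) / (t^2 + t + 2)
Step 1: -5t^3 * (t^2 + t + 2) = -5t^5 - 5t^4 - 10t^3; subtract.
Step 2: 3t^2 * (t^2 + t + 2) = 3t^4 + 3t^3 + 6t^2; subtract.
Step 3: 3t * (t^2 + t + 2) = 3t^3 + 3t^2 + 6t; subtract.
Step 4: -3 * (t^2 + t + 2) = -3t^2 - 3t - 6; subtract.
Quotient: -5t^3 + 3t^2 + 3t - 3, Remainder: t + 2


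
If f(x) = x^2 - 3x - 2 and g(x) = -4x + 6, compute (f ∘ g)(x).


Substitute g(x) into f:
f(g(x)) = 1*(-4x + 6)^2 + (-3)*(-4x + 6) + (-2)
(-4x + 6)^2 = 16x^2 - 48x + 36
Expand and combine: 16x^2 - 36x + 16


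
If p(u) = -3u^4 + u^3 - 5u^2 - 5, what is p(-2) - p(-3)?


p(-2) = -81
p(-3) = -320
p(-2) - p(-3) = -81 + 320 = 239


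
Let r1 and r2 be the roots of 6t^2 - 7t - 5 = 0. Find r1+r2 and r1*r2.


For at^2+bt+c=0: sum = -b/a, product = c/a.
a=6, b=-7, c=-5
Sum = -(-7)/6 = 7/6
Product = (-5)/6 = -5/6


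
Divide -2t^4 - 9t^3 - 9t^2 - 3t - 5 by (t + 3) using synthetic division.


Synthetic division with c = -3. Coefficients: -2, -9, -9, -3, -5
Bring down -2.
  -2 * -3 = 6; 6 - 9 = -3
  -3 * -3 = 9; 9 - 9 = 0
  0 * -3 = 0; 0 - 3 = -3
  -3 * -3 = 9; 9 - 5 = 4
Quotient: -2t^3 - 3t^2 - 3, Remainder: 4


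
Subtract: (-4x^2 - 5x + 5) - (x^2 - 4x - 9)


Distribute the minus sign:
  (-4x^2 - 5x + 5)
- (x^2 - 4x - 9)
Negate second polynomial: -x^2 + 4x + 9
Add: -5x^2 - x + 14


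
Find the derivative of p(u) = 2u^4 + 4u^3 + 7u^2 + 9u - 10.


Apply the power rule term by term:
  d/du(2u^4) = 8u^3
  d/du(4u^3) = 12u^2
  d/du(7u^2) = 14u
  d/du(9u) = 9
  d/du(-10) = 0
p'(u) = 8u^3 + 12u^2 + 14u + 9


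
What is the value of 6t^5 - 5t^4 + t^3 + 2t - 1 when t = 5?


Using direct substitution:
  6 * (5)^5 = 18750
  -5 * (5)^4 = -3125
  1 * (5)^3 = 125
  0 * (5)^2 = 0
  2 * (5)^1 = 10
  constant: -1
Sum = 18750 - 3125 + 125 + 0 + 10 - 1 = 15759


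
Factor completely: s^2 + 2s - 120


Roots satisfy r1 + r2 = -b/a = -2 and r1*r2 = c/a = -120.
So r1 = -12, r2 = 10.
s^2 + 2s - 120 = (s - r1)(s - r2) = (s + 12)(s - 10)


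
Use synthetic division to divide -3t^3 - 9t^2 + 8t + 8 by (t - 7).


Synthetic division with c = 7. Coefficients: -3, -9, 8, 8
Bring down -3.
  -3 * 7 = -21; -21 - 9 = -30
  -30 * 7 = -210; -210 + 8 = -202
  -202 * 7 = -1414; -1414 + 8 = -1406
Quotient: -3t^2 - 30t - 202, Remainder: -1406


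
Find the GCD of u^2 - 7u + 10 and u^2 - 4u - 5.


Factor each:
  u^2 - 7u + 10 = (u - 5)(u - 2)
  u^2 - 4u - 5 = (u - 5)(u + 1)
Common monic factor: u - 5


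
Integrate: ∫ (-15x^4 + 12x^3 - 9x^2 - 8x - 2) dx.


Reverse power rule on each term:
  ∫ -15x^4 dx = -3x^5
  ∫ 12x^3 dx = 3x^4
  ∫ -9x^2 dx = -3x^3
  ∫ -8x dx = -4x^2
  ∫ -2 dx = -2x
F(x) = -3x^5 + 3x^4 - 3x^3 - 4x^2 - 2x + C


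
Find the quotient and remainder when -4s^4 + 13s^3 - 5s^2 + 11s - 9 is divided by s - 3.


(-4s^4 + 13s^3 - 5s^2 + 11s - 9) / (s - 3)
Step 1: -4s^3 * (s - 3) = -4s^4 + 12s^3; subtract.
Step 2: s^2 * (s - 3) = s^3 - 3s^2; subtract.
Step 3: -2s * (s - 3) = -2s^2 + 6s; subtract.
Step 4: 5 * (s - 3) = 5s - 15; subtract.
Quotient: -4s^3 + s^2 - 2s + 5, Remainder: 6


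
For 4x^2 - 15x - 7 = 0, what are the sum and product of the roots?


For ax^2+bx+c=0: sum = -b/a, product = c/a.
a=4, b=-15, c=-7
Sum = -(-15)/4 = 15/4
Product = (-7)/4 = -7/4


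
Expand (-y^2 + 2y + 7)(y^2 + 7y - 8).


Distribute each term of the first polynomial:
  (-y^2)(y^2 + 7y - 8) = -y^4 - 7y^3 + 8y^2
  (2y)(y^2 + 7y - 8) = 2y^3 + 14y^2 - 16y
  (7)(y^2 + 7y - 8) = 7y^2 + 49y - 56
Sum: -y^4 - 5y^3 + 29y^2 + 33y - 56


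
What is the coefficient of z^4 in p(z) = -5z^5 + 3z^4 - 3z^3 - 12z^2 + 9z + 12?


Read off the coefficient of z^4: 3


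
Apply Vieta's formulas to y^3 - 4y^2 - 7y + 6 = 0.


Monic cubic y^3+by^2+cy+d=0: sum=-b, pairwise sum=c, product=-d.
b=-4, c=-7, d=6
r1+r2+r3 = 4
r1r2+r1r3+r2r3 = -7
r1r2r3 = -6


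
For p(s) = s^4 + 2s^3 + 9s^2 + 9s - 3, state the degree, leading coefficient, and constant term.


Highest power of s is 4, with coefficient 1. Constant term is -3.
Degree = 4, leading coefficient = 1, constant term = -3


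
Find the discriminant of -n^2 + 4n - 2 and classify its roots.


D = b^2 - 4ac = (4)^2 - 4(-1)(-2) = 16 - 8 = 8
Since D > 0: two distinct irrational roots


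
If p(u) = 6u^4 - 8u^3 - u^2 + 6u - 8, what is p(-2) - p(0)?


p(-2) = 136
p(0) = -8
p(-2) - p(0) = 136 + 8 = 144


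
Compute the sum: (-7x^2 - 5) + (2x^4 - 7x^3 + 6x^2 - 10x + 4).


Align terms by degree and add:
  -7x^2 - 5
+ 2x^4 - 7x^3 + 6x^2 - 10x + 4
= 2x^4 - 7x^3 - x^2 - 10x - 1


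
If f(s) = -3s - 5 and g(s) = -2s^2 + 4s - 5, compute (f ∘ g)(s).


Substitute g(s) into f:
f(g(s)) = -3*(-2s^2 + 4s - 5) + (-5)
Expand and combine: 6s^2 - 12s + 10


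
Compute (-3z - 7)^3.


Expand (-3z - 7)^3 by repeated multiplication:
  (-3z - 7)^2 = 9z^2 + 42z + 49
= -27z^3 - 189z^2 - 441z - 343


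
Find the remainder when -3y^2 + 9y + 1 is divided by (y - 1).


By the Remainder Theorem, the remainder equals p(1):
  -3*(1)^2 = -3
  9*(1)^1 = 9
  constant: 1
Sum: -3 + 9 + 1 = 7


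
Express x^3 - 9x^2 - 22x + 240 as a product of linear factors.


Try integer roots (divisors of 240). x=-5: p(-5)=0.
Divide out (x + 5): quotient is x^2 - 14x + 48.
Factor the quadratic: (x - 8)(x - 6)
Result: (x + 5)(x - 8)(x - 6)


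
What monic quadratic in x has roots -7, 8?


p(x) = (x + 7)(x - 8)
Expand: x^2 - x - 56


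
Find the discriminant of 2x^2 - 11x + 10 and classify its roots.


D = b^2 - 4ac = (-11)^2 - 4(2)(10) = 121 - 80 = 41
Since D > 0: two distinct irrational roots


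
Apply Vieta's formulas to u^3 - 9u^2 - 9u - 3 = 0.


Monic cubic u^3+bu^2+cu+d=0: sum=-b, pairwise sum=c, product=-d.
b=-9, c=-9, d=-3
r1+r2+r3 = 9
r1r2+r1r3+r2r3 = -9
r1r2r3 = 3


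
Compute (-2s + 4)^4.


Expand (-2s + 4)^4 by repeated multiplication:
  (-2s + 4)^2 = 4s^2 - 16s + 16
  (-2s + 4)^3 = -8s^3 + 48s^2 - 96s + 64
= 16s^4 - 128s^3 + 384s^2 - 512s + 256


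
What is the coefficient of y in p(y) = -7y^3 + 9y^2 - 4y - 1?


Read off the coefficient of y: -4


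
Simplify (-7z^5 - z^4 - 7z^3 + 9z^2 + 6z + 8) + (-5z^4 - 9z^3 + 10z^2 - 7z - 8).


Align terms by degree and add:
  -7z^5 - z^4 - 7z^3 + 9z^2 + 6z + 8
  -5z^4 - 9z^3 + 10z^2 - 7z - 8
= -7z^5 - 6z^4 - 16z^3 + 19z^2 - z


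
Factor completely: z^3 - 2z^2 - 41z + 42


Try integer roots (divisors of 42). z=7: p(7)=0.
Divide out (z - 7): quotient is z^2 + 5z - 6.
Factor the quadratic: (z - 1)(z + 6)
Result: (z - 7)(z - 1)(z + 6)


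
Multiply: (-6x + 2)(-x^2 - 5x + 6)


Distribute each term of the first polynomial:
  (-6x)(-x^2 - 5x + 6) = 6x^3 + 30x^2 - 36x
  (2)(-x^2 - 5x + 6) = -2x^2 - 10x + 12
Sum: 6x^3 + 28x^2 - 46x + 12


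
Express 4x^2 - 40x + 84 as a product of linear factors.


Roots satisfy r1 + r2 = -b/a = 10 and r1*r2 = c/a = 21.
So r1 = 3, r2 = 7.
4x^2 - 40x + 84 = 4(x - r1)(x - r2) = 4(x - 3)(x - 7)


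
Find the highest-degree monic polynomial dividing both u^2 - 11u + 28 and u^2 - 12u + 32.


Factor each:
  u^2 - 11u + 28 = (u - 4)(u - 7)
  u^2 - 12u + 32 = (u - 4)(u - 8)
Common monic factor: u - 4


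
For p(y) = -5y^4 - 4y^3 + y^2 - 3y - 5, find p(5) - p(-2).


p(5) = -3620
p(-2) = -43
p(5) - p(-2) = -3620 + 43 = -3577


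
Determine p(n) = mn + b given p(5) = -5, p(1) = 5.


p(n) = mn + b. Using p(5)=-5, p(1)=5:
m = (-5 - 5)/(5 - 1) = -10/4 = -5/2
b = -5 - m*(5) = -5 + 25/2 = 15/2
p(n) = -(5/2)n + (15/2)


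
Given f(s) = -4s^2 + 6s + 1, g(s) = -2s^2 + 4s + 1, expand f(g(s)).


Substitute g(s) into f:
f(g(s)) = -4*(-2s^2 + 4s + 1)^2 + 6*(-2s^2 + 4s + 1) + 1
(-2s^2 + 4s + 1)^2 = 4s^4 - 16s^3 + 12s^2 + 8s + 1
Expand and combine: -16s^4 + 64s^3 - 60s^2 - 8s + 3


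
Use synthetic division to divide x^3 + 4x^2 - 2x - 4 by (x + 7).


Synthetic division with c = -7. Coefficients: 1, 4, -2, -4
Bring down 1.
  1 * -7 = -7; -7 + 4 = -3
  -3 * -7 = 21; 21 - 2 = 19
  19 * -7 = -133; -133 - 4 = -137
Quotient: x^2 - 3x + 19, Remainder: -137


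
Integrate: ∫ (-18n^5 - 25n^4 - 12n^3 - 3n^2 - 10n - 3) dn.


Reverse power rule on each term:
  ∫ -18n^5 dn = -3n^6
  ∫ -25n^4 dn = -5n^5
  ∫ -12n^3 dn = -3n^4
  ∫ -3n^2 dn = -n^3
  ∫ -10n dn = -5n^2
  ∫ -3 dn = -3n
F(n) = -3n^6 - 5n^5 - 3n^4 - n^3 - 5n^2 - 3n + C


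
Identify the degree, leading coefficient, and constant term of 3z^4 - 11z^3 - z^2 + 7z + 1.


Highest power of z is 4, with coefficient 3. Constant term is 1.
Degree = 4, leading coefficient = 3, constant term = 1


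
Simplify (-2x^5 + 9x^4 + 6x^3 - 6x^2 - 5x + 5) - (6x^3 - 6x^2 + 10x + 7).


Distribute the minus sign:
  (-2x^5 + 9x^4 + 6x^3 - 6x^2 - 5x + 5)
- (6x^3 - 6x^2 + 10x + 7)
Negate second polynomial: -6x^3 + 6x^2 - 10x - 7
Add: -2x^5 + 9x^4 - 15x - 2


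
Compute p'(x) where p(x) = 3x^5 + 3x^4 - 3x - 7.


Apply the power rule term by term:
  d/dx(3x^5) = 15x^4
  d/dx(3x^4) = 12x^3
  d/dx(-3x) = -3
  d/dx(-7) = 0
p'(x) = 15x^4 + 12x^3 - 3


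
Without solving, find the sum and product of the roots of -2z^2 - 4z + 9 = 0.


For az^2+bz+c=0: sum = -b/a, product = c/a.
a=-2, b=-4, c=9
Sum = -(-4)/-2 = -2
Product = (9)/-2 = -9/2


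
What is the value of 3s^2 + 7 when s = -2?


Using direct substitution:
  3 * (-2)^2 = 12
  0 * (-2)^1 = 0
  constant: 7
Sum = 12 + 0 + 7 = 19


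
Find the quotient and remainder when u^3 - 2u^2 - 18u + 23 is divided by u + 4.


(u^3 - 2u^2 - 18u + 23) / (u + 4)
Step 1: u^2 * (u + 4) = u^3 + 4u^2; subtract.
Step 2: -6u * (u + 4) = -6u^2 - 24u; subtract.
Step 3: 6 * (u + 4) = 6u + 24; subtract.
Quotient: u^2 - 6u + 6, Remainder: -1


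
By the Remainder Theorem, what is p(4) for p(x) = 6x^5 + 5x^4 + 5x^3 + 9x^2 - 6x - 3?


By the Remainder Theorem, the remainder equals p(4):
  6*(4)^5 = 6144
  5*(4)^4 = 1280
  5*(4)^3 = 320
  9*(4)^2 = 144
  -6*(4)^1 = -24
  constant: -3
Sum: 6144 + 1280 + 320 + 144 - 24 - 3 = 7861


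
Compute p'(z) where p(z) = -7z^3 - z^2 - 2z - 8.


Apply the power rule term by term:
  d/dz(-7z^3) = -21z^2
  d/dz(-z^2) = -2z
  d/dz(-2z) = -2
  d/dz(-8) = 0
p'(z) = -21z^2 - 2z - 2


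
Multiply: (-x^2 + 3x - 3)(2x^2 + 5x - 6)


Distribute each term of the first polynomial:
  (-x^2)(2x^2 + 5x - 6) = -2x^4 - 5x^3 + 6x^2
  (3x)(2x^2 + 5x - 6) = 6x^3 + 15x^2 - 18x
  (-3)(2x^2 + 5x - 6) = -6x^2 - 15x + 18
Sum: -2x^4 + x^3 + 15x^2 - 33x + 18


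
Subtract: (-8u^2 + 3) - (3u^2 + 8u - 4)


Distribute the minus sign:
  (-8u^2 + 3)
- (3u^2 + 8u - 4)
Negate second polynomial: -3u^2 - 8u + 4
Add: -11u^2 - 8u + 7


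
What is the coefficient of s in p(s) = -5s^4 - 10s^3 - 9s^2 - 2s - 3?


Read off the coefficient of s: -2


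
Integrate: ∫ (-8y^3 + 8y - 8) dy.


Reverse power rule on each term:
  ∫ -8y^3 dy = -2y^4
  ∫ 8y dy = 4y^2
  ∫ -8 dy = -8y
F(y) = -2y^4 + 4y^2 - 8y + C


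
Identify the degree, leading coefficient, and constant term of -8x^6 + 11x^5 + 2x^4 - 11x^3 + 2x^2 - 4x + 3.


Highest power of x is 6, with coefficient -8. Constant term is 3.
Degree = 6, leading coefficient = -8, constant term = 3


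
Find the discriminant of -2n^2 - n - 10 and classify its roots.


D = b^2 - 4ac = (-1)^2 - 4(-2)(-10) = 1 - 80 = -79
Since D < 0: two complex conjugate roots (no real roots)


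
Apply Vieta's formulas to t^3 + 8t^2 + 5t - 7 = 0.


Monic cubic t^3+bt^2+ct+d=0: sum=-b, pairwise sum=c, product=-d.
b=8, c=5, d=-7
r1+r2+r3 = -8
r1r2+r1r3+r2r3 = 5
r1r2r3 = 7


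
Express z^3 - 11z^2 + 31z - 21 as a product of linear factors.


Try integer roots (divisors of -21). z=7: p(7)=0.
Divide out (z - 7): quotient is z^2 - 4z + 3.
Factor the quadratic: (z - 1)(z - 3)
Result: (z - 7)(z - 1)(z - 3)


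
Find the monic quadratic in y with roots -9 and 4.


p(y) = (y + 9)(y - 4)
Expand: y^2 + 5y - 36


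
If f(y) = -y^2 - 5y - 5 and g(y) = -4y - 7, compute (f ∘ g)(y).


Substitute g(y) into f:
f(g(y)) = -1*(-4y - 7)^2 + (-5)*(-4y - 7) + (-5)
(-4y - 7)^2 = 16y^2 + 56y + 49
Expand and combine: -16y^2 - 36y - 19


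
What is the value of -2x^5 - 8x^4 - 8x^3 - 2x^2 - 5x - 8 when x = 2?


Using direct substitution:
  -2 * (2)^5 = -64
  -8 * (2)^4 = -128
  -8 * (2)^3 = -64
  -2 * (2)^2 = -8
  -5 * (2)^1 = -10
  constant: -8
Sum = -64 - 128 - 64 - 8 - 10 - 8 = -282


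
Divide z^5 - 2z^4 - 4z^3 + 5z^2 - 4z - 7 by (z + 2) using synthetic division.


Synthetic division with c = -2. Coefficients: 1, -2, -4, 5, -4, -7
Bring down 1.
  1 * -2 = -2; -2 - 2 = -4
  -4 * -2 = 8; 8 - 4 = 4
  4 * -2 = -8; -8 + 5 = -3
  -3 * -2 = 6; 6 - 4 = 2
  2 * -2 = -4; -4 - 7 = -11
Quotient: z^4 - 4z^3 + 4z^2 - 3z + 2, Remainder: -11


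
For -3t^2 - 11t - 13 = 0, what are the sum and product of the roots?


For at^2+bt+c=0: sum = -b/a, product = c/a.
a=-3, b=-11, c=-13
Sum = -(-11)/-3 = -11/3
Product = (-13)/-3 = 13/3


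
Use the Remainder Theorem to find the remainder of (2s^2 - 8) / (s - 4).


By the Remainder Theorem, the remainder equals p(4):
  2*(4)^2 = 32
  0*(4)^1 = 0
  constant: -8
Sum: 32 + 0 - 8 = 24


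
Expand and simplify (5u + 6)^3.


Expand (5u + 6)^3 by repeated multiplication:
  (5u + 6)^2 = 25u^2 + 60u + 36
= 125u^3 + 450u^2 + 540u + 216


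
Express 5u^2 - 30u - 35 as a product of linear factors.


Roots satisfy r1 + r2 = -b/a = 6 and r1*r2 = c/a = -7.
So r1 = -1, r2 = 7.
5u^2 - 30u - 35 = 5(u - r1)(u - r2) = 5(u + 1)(u - 7)


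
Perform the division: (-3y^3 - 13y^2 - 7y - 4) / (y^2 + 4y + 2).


(-3y^3 - 13y^2 - 7y - 4) / (y^2 + 4y + 2)
Step 1: -3y * (y^2 + 4y + 2) = -3y^3 - 12y^2 - 6y; subtract.
Step 2: -1 * (y^2 + 4y + 2) = -y^2 - 4y - 2; subtract.
Quotient: -3y - 1, Remainder: 3y - 2


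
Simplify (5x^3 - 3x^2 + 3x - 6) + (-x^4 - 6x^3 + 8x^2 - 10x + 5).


Align terms by degree and add:
  5x^3 - 3x^2 + 3x - 6
  -x^4 - 6x^3 + 8x^2 - 10x + 5
= -x^4 - x^3 + 5x^2 - 7x - 1


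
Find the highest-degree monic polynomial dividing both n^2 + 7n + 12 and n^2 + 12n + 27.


Factor each:
  n^2 + 7n + 12 = (n + 3)(n + 4)
  n^2 + 12n + 27 = (n + 3)(n + 9)
Common monic factor: n + 3


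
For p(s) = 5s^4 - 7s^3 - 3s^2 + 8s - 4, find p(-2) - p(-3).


p(-2) = 104
p(-3) = 539
p(-2) - p(-3) = 104 - 539 = -435


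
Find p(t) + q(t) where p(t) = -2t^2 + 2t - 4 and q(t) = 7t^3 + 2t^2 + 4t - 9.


Align terms by degree and add:
  -2t^2 + 2t - 4
+ 7t^3 + 2t^2 + 4t - 9
= 7t^3 + 6t - 13


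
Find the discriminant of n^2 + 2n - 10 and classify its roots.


D = b^2 - 4ac = (2)^2 - 4(1)(-10) = 4 + 40 = 44
Since D > 0: two distinct irrational roots


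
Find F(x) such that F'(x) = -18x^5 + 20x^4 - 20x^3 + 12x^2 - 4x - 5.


Reverse power rule on each term:
  ∫ -18x^5 dx = -3x^6
  ∫ 20x^4 dx = 4x^5
  ∫ -20x^3 dx = -5x^4
  ∫ 12x^2 dx = 4x^3
  ∫ -4x dx = -2x^2
  ∫ -5 dx = -5x
F(x) = -3x^6 + 4x^5 - 5x^4 + 4x^3 - 2x^2 - 5x + C


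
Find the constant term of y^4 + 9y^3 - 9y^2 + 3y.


Read off the constant term: 0


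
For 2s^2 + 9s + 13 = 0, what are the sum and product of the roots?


For as^2+bs+c=0: sum = -b/a, product = c/a.
a=2, b=9, c=13
Sum = -(9)/2 = -9/2
Product = (13)/2 = 13/2


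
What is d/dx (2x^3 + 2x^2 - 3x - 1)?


Apply the power rule term by term:
  d/dx(2x^3) = 6x^2
  d/dx(2x^2) = 4x
  d/dx(-3x) = -3
  d/dx(-1) = 0
p'(x) = 6x^2 + 4x - 3


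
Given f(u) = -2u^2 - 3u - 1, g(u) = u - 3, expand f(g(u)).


Substitute g(u) into f:
f(g(u)) = -2*(u - 3)^2 + (-3)*(u - 3) + (-1)
(u - 3)^2 = u^2 - 6u + 9
Expand and combine: -2u^2 + 9u - 10


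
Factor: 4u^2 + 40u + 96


Roots satisfy r1 + r2 = -b/a = -10 and r1*r2 = c/a = 24.
So r1 = -6, r2 = -4.
4u^2 + 40u + 96 = 4(u - r1)(u - r2) = 4(u + 6)(u + 4)


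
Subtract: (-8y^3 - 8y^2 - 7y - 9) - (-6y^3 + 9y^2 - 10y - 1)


Distribute the minus sign:
  (-8y^3 - 8y^2 - 7y - 9)
- (-6y^3 + 9y^2 - 10y - 1)
Negate second polynomial: 6y^3 - 9y^2 + 10y + 1
Add: -2y^3 - 17y^2 + 3y - 8


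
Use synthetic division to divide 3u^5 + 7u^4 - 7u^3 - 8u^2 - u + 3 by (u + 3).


Synthetic division with c = -3. Coefficients: 3, 7, -7, -8, -1, 3
Bring down 3.
  3 * -3 = -9; -9 + 7 = -2
  -2 * -3 = 6; 6 - 7 = -1
  -1 * -3 = 3; 3 - 8 = -5
  -5 * -3 = 15; 15 - 1 = 14
  14 * -3 = -42; -42 + 3 = -39
Quotient: 3u^4 - 2u^3 - u^2 - 5u + 14, Remainder: -39


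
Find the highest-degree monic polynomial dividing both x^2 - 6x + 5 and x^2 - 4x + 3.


Factor each:
  x^2 - 6x + 5 = (x - 1)(x - 5)
  x^2 - 4x + 3 = (x - 1)(x - 3)
Common monic factor: x - 1


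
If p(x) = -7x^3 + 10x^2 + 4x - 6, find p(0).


Using direct substitution:
  -7 * (0)^3 = 0
  10 * (0)^2 = 0
  4 * (0)^1 = 0
  constant: -6
Sum = 0 + 0 + 0 - 6 = -6


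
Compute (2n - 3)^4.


Expand (2n - 3)^4 by repeated multiplication:
  (2n - 3)^2 = 4n^2 - 12n + 9
  (2n - 3)^3 = 8n^3 - 36n^2 + 54n - 27
= 16n^4 - 96n^3 + 216n^2 - 216n + 81


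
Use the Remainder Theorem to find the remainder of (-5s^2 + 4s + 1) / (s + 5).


By the Remainder Theorem, the remainder equals p(-5):
  -5*(-5)^2 = -125
  4*(-5)^1 = -20
  constant: 1
Sum: -125 - 20 + 1 = -144


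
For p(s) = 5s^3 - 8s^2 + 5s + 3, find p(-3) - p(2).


p(-3) = -219
p(2) = 21
p(-3) - p(2) = -219 - 21 = -240


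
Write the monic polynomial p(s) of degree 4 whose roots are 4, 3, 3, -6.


p(s) = (s - 4)(s - 3)(s - 3)(s + 6)
Expand: s^4 - 4s^3 - 27s^2 + 162s - 216


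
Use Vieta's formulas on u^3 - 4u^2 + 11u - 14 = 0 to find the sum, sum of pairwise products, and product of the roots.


Monic cubic u^3+bu^2+cu+d=0: sum=-b, pairwise sum=c, product=-d.
b=-4, c=11, d=-14
r1+r2+r3 = 4
r1r2+r1r3+r2r3 = 11
r1r2r3 = 14


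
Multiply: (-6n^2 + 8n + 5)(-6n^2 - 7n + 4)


Distribute each term of the first polynomial:
  (-6n^2)(-6n^2 - 7n + 4) = 36n^4 + 42n^3 - 24n^2
  (8n)(-6n^2 - 7n + 4) = -48n^3 - 56n^2 + 32n
  (5)(-6n^2 - 7n + 4) = -30n^2 - 35n + 20
Sum: 36n^4 - 6n^3 - 110n^2 - 3n + 20


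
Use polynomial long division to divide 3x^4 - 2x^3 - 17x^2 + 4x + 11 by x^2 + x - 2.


(3x^4 - 2x^3 - 17x^2 + 4x + 11) / (x^2 + x - 2)
Step 1: 3x^2 * (x^2 + x - 2) = 3x^4 + 3x^3 - 6x^2; subtract.
Step 2: -5x * (x^2 + x - 2) = -5x^3 - 5x^2 + 10x; subtract.
Step 3: -6 * (x^2 + x - 2) = -6x^2 - 6x + 12; subtract.
Quotient: 3x^2 - 5x - 6, Remainder: -1


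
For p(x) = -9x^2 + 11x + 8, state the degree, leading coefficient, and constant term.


Highest power of x is 2, with coefficient -9. Constant term is 8.
Degree = 2, leading coefficient = -9, constant term = 8


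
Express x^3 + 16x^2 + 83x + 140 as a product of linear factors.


Try integer roots (divisors of 140). x=-7: p(-7)=0.
Divide out (x + 7): quotient is x^2 + 9x + 20.
Factor the quadratic: (x + 5)(x + 4)
Result: (x + 7)(x + 5)(x + 4)


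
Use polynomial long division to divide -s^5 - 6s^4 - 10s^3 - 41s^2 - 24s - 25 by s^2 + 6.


(-s^5 - 6s^4 - 10s^3 - 41s^2 - 24s - 25) / (s^2 + 6)
Step 1: -s^3 * (s^2 + 6) = -s^5 - 6s^3; subtract.
Step 2: -6s^2 * (s^2 + 6) = -6s^4 - 36s^2; subtract.
Step 3: -4s * (s^2 + 6) = -4s^3 - 24s; subtract.
Step 4: -5 * (s^2 + 6) = -5s^2 - 30; subtract.
Quotient: -s^3 - 6s^2 - 4s - 5, Remainder: 5


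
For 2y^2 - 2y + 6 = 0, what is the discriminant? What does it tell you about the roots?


D = b^2 - 4ac = (-2)^2 - 4(2)(6) = 4 - 48 = -44
Since D < 0: two complex conjugate roots (no real roots)


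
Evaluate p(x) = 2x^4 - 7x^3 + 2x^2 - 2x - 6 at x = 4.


Using direct substitution:
  2 * (4)^4 = 512
  -7 * (4)^3 = -448
  2 * (4)^2 = 32
  -2 * (4)^1 = -8
  constant: -6
Sum = 512 - 448 + 32 - 8 - 6 = 82


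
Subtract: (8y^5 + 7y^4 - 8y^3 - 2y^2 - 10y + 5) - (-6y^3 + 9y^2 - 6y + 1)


Distribute the minus sign:
  (8y^5 + 7y^4 - 8y^3 - 2y^2 - 10y + 5)
- (-6y^3 + 9y^2 - 6y + 1)
Negate second polynomial: 6y^3 - 9y^2 + 6y - 1
Add: 8y^5 + 7y^4 - 2y^3 - 11y^2 - 4y + 4


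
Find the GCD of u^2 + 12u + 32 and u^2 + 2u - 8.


Factor each:
  u^2 + 12u + 32 = (u + 4)(u + 8)
  u^2 + 2u - 8 = (u + 4)(u - 2)
Common monic factor: u + 4


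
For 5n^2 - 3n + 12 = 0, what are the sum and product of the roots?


For an^2+bn+c=0: sum = -b/a, product = c/a.
a=5, b=-3, c=12
Sum = -(-3)/5 = 3/5
Product = (12)/5 = 12/5


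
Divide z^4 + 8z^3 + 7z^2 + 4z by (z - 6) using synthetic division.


Synthetic division with c = 6. Coefficients: 1, 8, 7, 4, 0
Bring down 1.
  1 * 6 = 6; 6 + 8 = 14
  14 * 6 = 84; 84 + 7 = 91
  91 * 6 = 546; 546 + 4 = 550
  550 * 6 = 3300; 3300 + 0 = 3300
Quotient: z^3 + 14z^2 + 91z + 550, Remainder: 3300


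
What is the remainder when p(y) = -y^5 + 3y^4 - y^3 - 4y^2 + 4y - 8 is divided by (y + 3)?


By the Remainder Theorem, the remainder equals p(-3):
  -1*(-3)^5 = 243
  3*(-3)^4 = 243
  -1*(-3)^3 = 27
  -4*(-3)^2 = -36
  4*(-3)^1 = -12
  constant: -8
Sum: 243 + 243 + 27 - 36 - 12 - 8 = 457


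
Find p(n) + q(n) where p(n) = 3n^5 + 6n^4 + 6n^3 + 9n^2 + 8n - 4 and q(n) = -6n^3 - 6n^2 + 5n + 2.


Align terms by degree and add:
  3n^5 + 6n^4 + 6n^3 + 9n^2 + 8n - 4
  -6n^3 - 6n^2 + 5n + 2
= 3n^5 + 6n^4 + 3n^2 + 13n - 2


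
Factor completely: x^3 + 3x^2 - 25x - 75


Try integer roots (divisors of -75). x=-5: p(-5)=0.
Divide out (x + 5): quotient is x^2 - 2x - 15.
Factor the quadratic: (x + 3)(x - 5)
Result: (x + 5)(x + 3)(x - 5)


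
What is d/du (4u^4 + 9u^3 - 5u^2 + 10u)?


Apply the power rule term by term:
  d/du(4u^4) = 16u^3
  d/du(9u^3) = 27u^2
  d/du(-5u^2) = -10u
  d/du(10u) = 10
p'(u) = 16u^3 + 27u^2 - 10u + 10


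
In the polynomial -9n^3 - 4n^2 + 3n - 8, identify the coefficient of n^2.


Read off the coefficient of n^2: -4


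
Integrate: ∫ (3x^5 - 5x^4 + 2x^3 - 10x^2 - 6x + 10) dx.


Reverse power rule on each term:
  ∫ 3x^5 dx = (1/2)x^6
  ∫ -5x^4 dx = -x^5
  ∫ 2x^3 dx = (1/2)x^4
  ∫ -10x^2 dx = -(10/3)x^3
  ∫ -6x dx = -3x^2
  ∫ 10 dx = 10x
F(x) = (1/2)x^6 - x^5 + (1/2)x^4 - (10/3)x^3 - 3x^2 + 10x + C


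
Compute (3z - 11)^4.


Expand (3z - 11)^4 by repeated multiplication:
  (3z - 11)^2 = 9z^2 - 66z + 121
  (3z - 11)^3 = 27z^3 - 297z^2 + 1089z - 1331
= 81z^4 - 1188z^3 + 6534z^2 - 15972z + 14641


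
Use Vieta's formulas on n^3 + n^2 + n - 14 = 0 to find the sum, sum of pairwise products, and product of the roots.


Monic cubic n^3+bn^2+cn+d=0: sum=-b, pairwise sum=c, product=-d.
b=1, c=1, d=-14
r1+r2+r3 = -1
r1r2+r1r3+r2r3 = 1
r1r2r3 = 14


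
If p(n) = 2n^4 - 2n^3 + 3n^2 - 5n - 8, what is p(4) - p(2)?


p(4) = 404
p(2) = 10
p(4) - p(2) = 404 - 10 = 394


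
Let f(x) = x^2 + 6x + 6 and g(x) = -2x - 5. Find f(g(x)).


Substitute g(x) into f:
f(g(x)) = 1*(-2x - 5)^2 + 6*(-2x - 5) + 6
(-2x - 5)^2 = 4x^2 + 20x + 25
Expand and combine: 4x^2 + 8x + 1


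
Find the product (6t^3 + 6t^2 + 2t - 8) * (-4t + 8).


Distribute each term of the first polynomial:
  (6t^3)(-4t + 8) = -24t^4 + 48t^3
  (6t^2)(-4t + 8) = -24t^3 + 48t^2
  (2t)(-4t + 8) = -8t^2 + 16t
  (-8)(-4t + 8) = 32t - 64
Sum: -24t^4 + 24t^3 + 40t^2 + 48t - 64


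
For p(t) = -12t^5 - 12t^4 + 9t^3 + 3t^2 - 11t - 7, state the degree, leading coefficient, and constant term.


Highest power of t is 5, with coefficient -12. Constant term is -7.
Degree = 5, leading coefficient = -12, constant term = -7


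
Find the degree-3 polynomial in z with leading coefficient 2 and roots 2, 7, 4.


p(z) = 2(z - 2)(z - 7)(z - 4)
Expand: 2z^3 - 26z^2 + 100z - 112


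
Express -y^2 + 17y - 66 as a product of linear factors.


Roots satisfy r1 + r2 = -b/a = 17 and r1*r2 = c/a = 66.
So r1 = 11, r2 = 6.
-y^2 + 17y - 66 = -(y - r1)(y - r2) = -(y - 11)(y - 6)


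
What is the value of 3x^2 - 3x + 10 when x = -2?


Using direct substitution:
  3 * (-2)^2 = 12
  -3 * (-2)^1 = 6
  constant: 10
Sum = 12 + 6 + 10 = 28


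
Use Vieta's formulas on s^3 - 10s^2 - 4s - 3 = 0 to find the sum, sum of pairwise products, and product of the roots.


Monic cubic s^3+bs^2+cs+d=0: sum=-b, pairwise sum=c, product=-d.
b=-10, c=-4, d=-3
r1+r2+r3 = 10
r1r2+r1r3+r2r3 = -4
r1r2r3 = 3


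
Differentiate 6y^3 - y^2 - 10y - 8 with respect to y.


Apply the power rule term by term:
  d/dy(6y^3) = 18y^2
  d/dy(-y^2) = -2y
  d/dy(-10y) = -10
  d/dy(-8) = 0
p'(y) = 18y^2 - 2y - 10


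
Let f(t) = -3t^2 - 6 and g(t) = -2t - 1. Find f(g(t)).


Substitute g(t) into f:
f(g(t)) = -3*(-2t - 1)^2 + (-6)
(-2t - 1)^2 = 4t^2 + 4t + 1
Expand and combine: -12t^2 - 12t - 9


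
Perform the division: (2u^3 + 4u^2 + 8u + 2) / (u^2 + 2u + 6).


(2u^3 + 4u^2 + 8u + 2) / (u^2 + 2u + 6)
Step 1: 2u * (u^2 + 2u + 6) = 2u^3 + 4u^2 + 12u; subtract.
Step 2: 0 * (u^2 + 2u + 6) = 0; subtract.
Quotient: 2u, Remainder: -4u + 2


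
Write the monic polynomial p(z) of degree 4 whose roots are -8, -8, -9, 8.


p(z) = (z + 8)(z + 8)(z + 9)(z - 8)
Expand: z^4 + 17z^3 + 8z^2 - 1088z - 4608


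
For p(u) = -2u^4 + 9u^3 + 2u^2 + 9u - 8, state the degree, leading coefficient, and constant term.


Highest power of u is 4, with coefficient -2. Constant term is -8.
Degree = 4, leading coefficient = -2, constant term = -8


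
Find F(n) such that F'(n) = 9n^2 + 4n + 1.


Reverse power rule on each term:
  ∫ 9n^2 dn = 3n^3
  ∫ 4n dn = 2n^2
  ∫ 1 dn = n
F(n) = 3n^3 + 2n^2 + n + C


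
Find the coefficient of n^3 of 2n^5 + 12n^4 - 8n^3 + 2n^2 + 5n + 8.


Read off the coefficient of n^3: -8


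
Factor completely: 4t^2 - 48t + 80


Roots satisfy r1 + r2 = -b/a = 12 and r1*r2 = c/a = 20.
So r1 = 10, r2 = 2.
4t^2 - 48t + 80 = 4(t - r1)(t - r2) = 4(t - 10)(t - 2)


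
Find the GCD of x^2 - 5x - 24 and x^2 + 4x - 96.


Factor each:
  x^2 - 5x - 24 = (x - 8)(x + 3)
  x^2 + 4x - 96 = (x - 8)(x + 12)
Common monic factor: x - 8


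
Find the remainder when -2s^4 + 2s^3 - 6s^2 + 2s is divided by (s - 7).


By the Remainder Theorem, the remainder equals p(7):
  -2*(7)^4 = -4802
  2*(7)^3 = 686
  -6*(7)^2 = -294
  2*(7)^1 = 14
  constant: 0
Sum: -4802 + 686 - 294 + 14 + 0 = -4396


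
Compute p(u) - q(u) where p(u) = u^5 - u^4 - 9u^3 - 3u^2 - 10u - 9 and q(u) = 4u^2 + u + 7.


Distribute the minus sign:
  (u^5 - u^4 - 9u^3 - 3u^2 - 10u - 9)
- (4u^2 + u + 7)
Negate second polynomial: -4u^2 - u - 7
Add: u^5 - u^4 - 9u^3 - 7u^2 - 11u - 16


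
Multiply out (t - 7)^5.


Expand (t - 7)^5 by repeated multiplication:
  (t - 7)^2 = t^2 - 14t + 49
  (t - 7)^3 = t^3 - 21t^2 + 147t - 343
  (t - 7)^4 = t^4 - 28t^3 + 294t^2 - 1372t + 2401
= t^5 - 35t^4 + 490t^3 - 3430t^2 + 12005t - 16807


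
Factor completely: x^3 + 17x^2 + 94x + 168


Try integer roots (divisors of 168). x=-6: p(-6)=0.
Divide out (x + 6): quotient is x^2 + 11x + 28.
Factor the quadratic: (x + 4)(x + 7)
Result: (x + 6)(x + 4)(x + 7)


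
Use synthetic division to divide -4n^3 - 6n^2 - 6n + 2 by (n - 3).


Synthetic division with c = 3. Coefficients: -4, -6, -6, 2
Bring down -4.
  -4 * 3 = -12; -12 - 6 = -18
  -18 * 3 = -54; -54 - 6 = -60
  -60 * 3 = -180; -180 + 2 = -178
Quotient: -4n^2 - 18n - 60, Remainder: -178


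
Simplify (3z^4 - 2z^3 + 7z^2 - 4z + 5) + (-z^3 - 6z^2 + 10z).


Align terms by degree and add:
  3z^4 - 2z^3 + 7z^2 - 4z + 5
  -z^3 - 6z^2 + 10z
= 3z^4 - 3z^3 + z^2 + 6z + 5


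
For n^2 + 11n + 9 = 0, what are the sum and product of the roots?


For an^2+bn+c=0: sum = -b/a, product = c/a.
a=1, b=11, c=9
Sum = -(11)/1 = -11
Product = (9)/1 = 9


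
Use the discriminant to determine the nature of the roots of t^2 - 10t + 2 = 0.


D = b^2 - 4ac = (-10)^2 - 4(1)(2) = 100 - 8 = 92
Since D > 0: two distinct irrational roots


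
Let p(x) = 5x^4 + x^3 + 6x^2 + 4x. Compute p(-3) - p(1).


p(-3) = 420
p(1) = 16
p(-3) - p(1) = 420 - 16 = 404


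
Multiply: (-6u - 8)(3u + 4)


Distribute each term of the first polynomial:
  (-6u)(3u + 4) = -18u^2 - 24u
  (-8)(3u + 4) = -24u - 32
Sum: -18u^2 - 48u - 32


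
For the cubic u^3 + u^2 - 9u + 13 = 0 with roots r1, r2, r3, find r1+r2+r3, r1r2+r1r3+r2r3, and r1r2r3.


Monic cubic u^3+bu^2+cu+d=0: sum=-b, pairwise sum=c, product=-d.
b=1, c=-9, d=13
r1+r2+r3 = -1
r1r2+r1r3+r2r3 = -9
r1r2r3 = -13


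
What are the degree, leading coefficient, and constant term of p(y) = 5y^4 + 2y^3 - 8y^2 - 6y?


Highest power of y is 4, with coefficient 5. Constant term is 0.
Degree = 4, leading coefficient = 5, constant term = 0


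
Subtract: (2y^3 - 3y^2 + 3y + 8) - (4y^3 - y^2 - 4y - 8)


Distribute the minus sign:
  (2y^3 - 3y^2 + 3y + 8)
- (4y^3 - y^2 - 4y - 8)
Negate second polynomial: -4y^3 + y^2 + 4y + 8
Add: -2y^3 - 2y^2 + 7y + 16


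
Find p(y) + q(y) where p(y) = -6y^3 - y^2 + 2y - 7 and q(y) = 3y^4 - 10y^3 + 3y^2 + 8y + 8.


Align terms by degree and add:
  -6y^3 - y^2 + 2y - 7
+ 3y^4 - 10y^3 + 3y^2 + 8y + 8
= 3y^4 - 16y^3 + 2y^2 + 10y + 1


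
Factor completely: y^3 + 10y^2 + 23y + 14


Try integer roots (divisors of 14). y=-7: p(-7)=0.
Divide out (y + 7): quotient is y^2 + 3y + 2.
Factor the quadratic: (y + 2)(y + 1)
Result: (y + 7)(y + 2)(y + 1)


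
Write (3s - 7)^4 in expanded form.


Expand (3s - 7)^4 by repeated multiplication:
  (3s - 7)^2 = 9s^2 - 42s + 49
  (3s - 7)^3 = 27s^3 - 189s^2 + 441s - 343
= 81s^4 - 756s^3 + 2646s^2 - 4116s + 2401


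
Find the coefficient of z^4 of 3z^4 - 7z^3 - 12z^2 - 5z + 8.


Read off the coefficient of z^4: 3


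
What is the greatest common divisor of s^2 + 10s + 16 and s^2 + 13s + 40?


Factor each:
  s^2 + 10s + 16 = (s + 8)(s + 2)
  s^2 + 13s + 40 = (s + 8)(s + 5)
Common monic factor: s + 8


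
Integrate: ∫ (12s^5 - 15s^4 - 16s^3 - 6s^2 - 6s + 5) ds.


Reverse power rule on each term:
  ∫ 12s^5 ds = 2s^6
  ∫ -15s^4 ds = -3s^5
  ∫ -16s^3 ds = -4s^4
  ∫ -6s^2 ds = -2s^3
  ∫ -6s ds = -3s^2
  ∫ 5 ds = 5s
F(s) = 2s^6 - 3s^5 - 4s^4 - 2s^3 - 3s^2 + 5s + C


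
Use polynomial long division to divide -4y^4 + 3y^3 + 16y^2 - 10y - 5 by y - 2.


(-4y^4 + 3y^3 + 16y^2 - 10y - 5) / (y - 2)
Step 1: -4y^3 * (y - 2) = -4y^4 + 8y^3; subtract.
Step 2: -5y^2 * (y - 2) = -5y^3 + 10y^2; subtract.
Step 3: 6y * (y - 2) = 6y^2 - 12y; subtract.
Step 4: 2 * (y - 2) = 2y - 4; subtract.
Quotient: -4y^3 - 5y^2 + 6y + 2, Remainder: -1


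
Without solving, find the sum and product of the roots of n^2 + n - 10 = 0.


For an^2+bn+c=0: sum = -b/a, product = c/a.
a=1, b=1, c=-10
Sum = -(1)/1 = -1
Product = (-10)/1 = -10


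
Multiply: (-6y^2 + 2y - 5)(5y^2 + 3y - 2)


Distribute each term of the first polynomial:
  (-6y^2)(5y^2 + 3y - 2) = -30y^4 - 18y^3 + 12y^2
  (2y)(5y^2 + 3y - 2) = 10y^3 + 6y^2 - 4y
  (-5)(5y^2 + 3y - 2) = -25y^2 - 15y + 10
Sum: -30y^4 - 8y^3 - 7y^2 - 19y + 10


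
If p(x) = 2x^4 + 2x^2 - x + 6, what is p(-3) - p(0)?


p(-3) = 189
p(0) = 6
p(-3) - p(0) = 189 - 6 = 183


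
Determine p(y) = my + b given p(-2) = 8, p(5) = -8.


p(y) = my + b. Using p(-2)=8, p(5)=-8:
m = (8 + 8)/(-2 - 5) = 16/-7 = -16/7
b = 8 - m*(-2) = 8 - 32/7 = 24/7
p(y) = -(16/7)y + (24/7)


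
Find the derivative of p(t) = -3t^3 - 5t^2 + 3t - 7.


Apply the power rule term by term:
  d/dt(-3t^3) = -9t^2
  d/dt(-5t^2) = -10t
  d/dt(3t) = 3
  d/dt(-7) = 0
p'(t) = -9t^2 - 10t + 3


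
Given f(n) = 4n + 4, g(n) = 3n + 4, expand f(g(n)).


Substitute g(n) into f:
f(g(n)) = 4*(3n + 4) + 4
Expand and combine: 12n + 20


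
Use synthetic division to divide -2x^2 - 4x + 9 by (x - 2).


Synthetic division with c = 2. Coefficients: -2, -4, 9
Bring down -2.
  -2 * 2 = -4; -4 - 4 = -8
  -8 * 2 = -16; -16 + 9 = -7
Quotient: -2x - 8, Remainder: -7


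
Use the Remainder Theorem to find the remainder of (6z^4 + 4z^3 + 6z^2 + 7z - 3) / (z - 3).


By the Remainder Theorem, the remainder equals p(3):
  6*(3)^4 = 486
  4*(3)^3 = 108
  6*(3)^2 = 54
  7*(3)^1 = 21
  constant: -3
Sum: 486 + 108 + 54 + 21 - 3 = 666


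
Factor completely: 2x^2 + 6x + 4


Roots satisfy r1 + r2 = -b/a = -3 and r1*r2 = c/a = 2.
So r1 = -1, r2 = -2.
2x^2 + 6x + 4 = 2(x - r1)(x - r2) = 2(x + 1)(x + 2)


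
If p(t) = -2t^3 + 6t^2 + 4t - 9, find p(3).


Using direct substitution:
  -2 * (3)^3 = -54
  6 * (3)^2 = 54
  4 * (3)^1 = 12
  constant: -9
Sum = -54 + 54 + 12 - 9 = 3
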